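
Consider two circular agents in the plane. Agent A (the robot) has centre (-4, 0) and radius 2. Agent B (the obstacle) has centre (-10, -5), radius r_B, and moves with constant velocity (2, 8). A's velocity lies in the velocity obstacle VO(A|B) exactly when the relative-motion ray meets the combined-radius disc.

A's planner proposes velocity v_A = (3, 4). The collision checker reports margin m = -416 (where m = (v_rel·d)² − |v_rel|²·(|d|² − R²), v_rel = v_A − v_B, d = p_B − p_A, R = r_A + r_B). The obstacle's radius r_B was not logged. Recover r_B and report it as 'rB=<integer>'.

m = -416
d = (-6, -5);  v_rel = (1, -4),  |v_rel|² = 17
v_rel×d = (1)·(-5) − (-4)·(-6) = -29
since m = R²·17 − (-29)²:  R² = (841 + -416) / 17 = 25
R = √25 = 5  ⇒  r_B = 5 − 2 = 3

rB=3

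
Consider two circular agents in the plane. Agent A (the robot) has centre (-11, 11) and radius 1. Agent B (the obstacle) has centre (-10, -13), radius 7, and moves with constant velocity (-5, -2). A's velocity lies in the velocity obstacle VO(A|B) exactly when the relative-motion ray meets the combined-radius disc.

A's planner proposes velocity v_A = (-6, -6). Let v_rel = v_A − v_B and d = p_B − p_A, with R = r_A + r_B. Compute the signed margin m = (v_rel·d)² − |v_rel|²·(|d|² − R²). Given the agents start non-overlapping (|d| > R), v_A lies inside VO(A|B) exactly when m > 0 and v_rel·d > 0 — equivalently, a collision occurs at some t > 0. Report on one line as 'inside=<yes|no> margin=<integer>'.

d = (1, -24),  |d|² = 577;  R = 1+7 = 8,  c = 577−8² = 513
v_rel = (-1, -4),  |v_rel|² = 17;  v_rel·d = (-1)·(1) + (-4)·(-24) = 95
17·t² − 190·t + 513 = 0  ⇒  m = 95² − 17·513 = 304
m = 304 > 0,  v_rel·d = 95 > 0  ⇒  inside

inside=yes margin=304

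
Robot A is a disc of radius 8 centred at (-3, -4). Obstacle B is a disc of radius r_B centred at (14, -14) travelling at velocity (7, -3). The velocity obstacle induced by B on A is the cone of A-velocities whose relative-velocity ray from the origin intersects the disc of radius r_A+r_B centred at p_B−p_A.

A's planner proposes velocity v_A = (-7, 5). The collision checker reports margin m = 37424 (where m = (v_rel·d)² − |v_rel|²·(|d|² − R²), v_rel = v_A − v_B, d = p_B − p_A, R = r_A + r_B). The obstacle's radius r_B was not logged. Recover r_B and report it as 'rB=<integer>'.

m = 37424
d = (17, -10);  v_rel = (-14, 8),  |v_rel|² = 260
v_rel×d = (-14)·(-10) − (8)·(17) = 4
since m = R²·260 − 4²:  R² = (16 + 37424) / 260 = 144
R = √144 = 12  ⇒  r_B = 12 − 8 = 4

rB=4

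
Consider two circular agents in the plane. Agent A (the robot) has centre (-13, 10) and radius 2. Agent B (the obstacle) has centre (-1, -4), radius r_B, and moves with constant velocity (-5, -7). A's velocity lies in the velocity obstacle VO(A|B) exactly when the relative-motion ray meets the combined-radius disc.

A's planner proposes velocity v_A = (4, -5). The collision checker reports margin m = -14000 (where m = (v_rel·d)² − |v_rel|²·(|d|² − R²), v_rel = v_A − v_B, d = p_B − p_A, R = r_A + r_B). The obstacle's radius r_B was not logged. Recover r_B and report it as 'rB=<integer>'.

m = -14000
d = (12, -14);  v_rel = (9, 2),  |v_rel|² = 85
v_rel×d = (9)·(-14) − (2)·(12) = -150
since m = R²·85 − (-150)²:  R² = (22500 + -14000) / 85 = 100
R = √100 = 10  ⇒  r_B = 10 − 2 = 8

rB=8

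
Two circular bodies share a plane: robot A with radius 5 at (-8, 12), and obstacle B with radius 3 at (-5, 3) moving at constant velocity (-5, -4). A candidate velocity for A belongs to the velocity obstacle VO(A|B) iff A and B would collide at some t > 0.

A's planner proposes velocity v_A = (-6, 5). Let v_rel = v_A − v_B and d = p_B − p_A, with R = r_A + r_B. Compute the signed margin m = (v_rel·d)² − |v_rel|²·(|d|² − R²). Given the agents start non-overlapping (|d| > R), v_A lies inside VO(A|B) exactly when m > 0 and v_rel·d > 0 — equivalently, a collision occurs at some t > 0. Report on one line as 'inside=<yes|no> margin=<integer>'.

d = (3, -9),  |d|² = 90;  R = 5+3 = 8,  c = 90−8² = 26
v_rel = (-1, 9),  |v_rel|² = 82;  v_rel·d = (-1)·(3) + (9)·(-9) = -84
82·t² + 168·t + 26 = 0  ⇒  m = (-84)² − 82·26 = 4924
m = 4924 > 0,  v_rel·d = -84 < 0  ⇒  outside

inside=no margin=4924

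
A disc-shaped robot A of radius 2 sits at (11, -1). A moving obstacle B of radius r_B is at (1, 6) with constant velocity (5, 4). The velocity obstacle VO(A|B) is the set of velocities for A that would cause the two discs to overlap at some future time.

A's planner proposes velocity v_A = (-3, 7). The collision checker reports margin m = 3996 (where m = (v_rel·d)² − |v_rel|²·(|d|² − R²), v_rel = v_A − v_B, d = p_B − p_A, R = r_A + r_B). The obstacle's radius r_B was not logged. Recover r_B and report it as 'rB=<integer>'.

m = 3996
d = (-10, 7);  v_rel = (-8, 3),  |v_rel|² = 73
v_rel×d = (-8)·(7) − (3)·(-10) = -26
since m = R²·73 − (-26)²:  R² = (676 + 3996) / 73 = 64
R = √64 = 8  ⇒  r_B = 8 − 2 = 6

rB=6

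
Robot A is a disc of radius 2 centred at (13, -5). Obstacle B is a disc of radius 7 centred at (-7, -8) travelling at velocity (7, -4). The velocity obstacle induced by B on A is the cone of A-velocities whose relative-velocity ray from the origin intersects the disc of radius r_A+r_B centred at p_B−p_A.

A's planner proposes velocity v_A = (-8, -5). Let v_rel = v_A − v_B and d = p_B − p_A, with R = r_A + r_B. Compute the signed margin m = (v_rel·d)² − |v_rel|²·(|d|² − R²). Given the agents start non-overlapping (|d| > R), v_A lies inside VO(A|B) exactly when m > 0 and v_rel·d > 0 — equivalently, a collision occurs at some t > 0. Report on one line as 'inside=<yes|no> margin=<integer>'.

d = (-20, -3),  |d|² = 409;  R = 2+7 = 9,  c = 409−9² = 328
v_rel = (-15, -1),  |v_rel|² = 226;  v_rel·d = (-15)·(-20) + (-1)·(-3) = 303
226·t² − 606·t + 328 = 0  ⇒  m = 303² − 226·328 = 17681
m = 17681 > 0,  v_rel·d = 303 > 0  ⇒  inside

inside=yes margin=17681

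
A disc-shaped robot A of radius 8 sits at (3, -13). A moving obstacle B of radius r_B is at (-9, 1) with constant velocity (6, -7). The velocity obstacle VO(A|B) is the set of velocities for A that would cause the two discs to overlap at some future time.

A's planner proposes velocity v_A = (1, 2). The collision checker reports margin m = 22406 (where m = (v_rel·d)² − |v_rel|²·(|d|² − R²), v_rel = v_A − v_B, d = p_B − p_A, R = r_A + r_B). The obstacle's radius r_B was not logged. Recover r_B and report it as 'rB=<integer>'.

m = 22406
d = (-12, 14);  v_rel = (-5, 9),  |v_rel|² = 106
v_rel×d = (-5)·(14) − (9)·(-12) = 38
since m = R²·106 − 38²:  R² = (1444 + 22406) / 106 = 225
R = √225 = 15  ⇒  r_B = 15 − 8 = 7

rB=7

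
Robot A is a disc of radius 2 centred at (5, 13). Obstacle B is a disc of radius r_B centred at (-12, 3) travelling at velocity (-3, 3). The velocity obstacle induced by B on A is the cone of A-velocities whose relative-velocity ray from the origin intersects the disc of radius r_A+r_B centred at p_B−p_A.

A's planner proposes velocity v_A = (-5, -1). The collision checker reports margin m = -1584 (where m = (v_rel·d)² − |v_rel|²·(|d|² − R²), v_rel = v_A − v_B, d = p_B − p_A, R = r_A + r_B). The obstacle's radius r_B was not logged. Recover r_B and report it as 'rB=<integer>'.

m = -1584
d = (-17, -10);  v_rel = (-2, -4),  |v_rel|² = 20
v_rel×d = (-2)·(-10) − (-4)·(-17) = -48
since m = R²·20 − (-48)²:  R² = (2304 + -1584) / 20 = 36
R = √36 = 6  ⇒  r_B = 6 − 2 = 4

rB=4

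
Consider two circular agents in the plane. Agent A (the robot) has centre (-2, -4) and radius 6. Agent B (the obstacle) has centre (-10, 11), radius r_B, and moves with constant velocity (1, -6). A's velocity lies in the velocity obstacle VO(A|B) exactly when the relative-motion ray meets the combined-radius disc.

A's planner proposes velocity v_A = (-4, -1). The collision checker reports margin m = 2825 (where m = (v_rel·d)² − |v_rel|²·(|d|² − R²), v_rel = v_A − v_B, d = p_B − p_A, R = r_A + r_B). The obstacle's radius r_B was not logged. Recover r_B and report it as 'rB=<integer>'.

m = 2825
d = (-8, 15);  v_rel = (-5, 5),  |v_rel|² = 50
v_rel×d = (-5)·(15) − (5)·(-8) = -35
since m = R²·50 − (-35)²:  R² = (1225 + 2825) / 50 = 81
R = √81 = 9  ⇒  r_B = 9 − 6 = 3

rB=3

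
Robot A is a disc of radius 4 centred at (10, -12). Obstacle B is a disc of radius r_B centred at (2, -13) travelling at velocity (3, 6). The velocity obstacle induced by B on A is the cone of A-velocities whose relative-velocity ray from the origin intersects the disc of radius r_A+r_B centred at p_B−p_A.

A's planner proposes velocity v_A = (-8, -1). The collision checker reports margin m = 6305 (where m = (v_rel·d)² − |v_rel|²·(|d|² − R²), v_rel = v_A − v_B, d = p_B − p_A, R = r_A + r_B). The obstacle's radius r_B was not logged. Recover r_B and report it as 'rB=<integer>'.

m = 6305
d = (-8, -1);  v_rel = (-11, -7),  |v_rel|² = 170
v_rel×d = (-11)·(-1) − (-7)·(-8) = -45
since m = R²·170 − (-45)²:  R² = (2025 + 6305) / 170 = 49
R = √49 = 7  ⇒  r_B = 7 − 4 = 3

rB=3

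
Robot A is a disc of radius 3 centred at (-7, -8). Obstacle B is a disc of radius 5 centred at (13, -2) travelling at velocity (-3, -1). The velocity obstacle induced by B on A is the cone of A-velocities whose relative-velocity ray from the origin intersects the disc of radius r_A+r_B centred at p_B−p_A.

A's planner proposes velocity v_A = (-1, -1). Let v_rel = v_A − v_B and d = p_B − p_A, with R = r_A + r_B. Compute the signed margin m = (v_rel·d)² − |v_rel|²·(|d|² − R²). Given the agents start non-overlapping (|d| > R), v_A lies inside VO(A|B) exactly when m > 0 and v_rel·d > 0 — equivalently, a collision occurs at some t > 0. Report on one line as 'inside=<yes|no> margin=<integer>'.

d = (20, 6),  |d|² = 436;  R = 3+5 = 8,  c = 436−8² = 372
v_rel = (2, 0),  |v_rel|² = 4;  v_rel·d = (2)·(20) + (0)·(6) = 40
4·t² − 80·t + 372 = 0  ⇒  m = 40² − 4·372 = 112
m = 112 > 0,  v_rel·d = 40 > 0  ⇒  inside

inside=yes margin=112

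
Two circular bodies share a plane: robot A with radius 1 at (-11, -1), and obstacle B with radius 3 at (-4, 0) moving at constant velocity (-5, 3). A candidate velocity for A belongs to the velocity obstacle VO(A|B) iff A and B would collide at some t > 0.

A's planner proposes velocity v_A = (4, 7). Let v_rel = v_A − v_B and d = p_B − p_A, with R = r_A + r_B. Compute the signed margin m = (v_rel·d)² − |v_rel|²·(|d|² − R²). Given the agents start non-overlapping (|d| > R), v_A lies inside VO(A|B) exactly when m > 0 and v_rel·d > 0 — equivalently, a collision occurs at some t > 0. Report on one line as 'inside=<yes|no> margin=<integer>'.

d = (7, 1),  |d|² = 50;  R = 1+3 = 4,  c = 50−4² = 34
v_rel = (9, 4),  |v_rel|² = 97;  v_rel·d = (9)·(7) + (4)·(1) = 67
97·t² − 134·t + 34 = 0  ⇒  m = 67² − 97·34 = 1191
m = 1191 > 0,  v_rel·d = 67 > 0  ⇒  inside

inside=yes margin=1191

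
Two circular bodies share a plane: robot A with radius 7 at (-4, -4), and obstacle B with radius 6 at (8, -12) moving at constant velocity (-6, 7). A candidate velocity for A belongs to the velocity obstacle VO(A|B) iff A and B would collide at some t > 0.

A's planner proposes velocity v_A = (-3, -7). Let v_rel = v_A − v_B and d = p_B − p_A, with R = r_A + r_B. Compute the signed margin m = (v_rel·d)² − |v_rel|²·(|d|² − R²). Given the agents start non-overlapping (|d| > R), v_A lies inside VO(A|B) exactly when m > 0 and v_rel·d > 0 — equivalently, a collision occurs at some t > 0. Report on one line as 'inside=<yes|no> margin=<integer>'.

d = (12, -8),  |d|² = 208;  R = 7+6 = 13,  c = 208−13² = 39
v_rel = (3, -14),  |v_rel|² = 205;  v_rel·d = (3)·(12) + (-14)·(-8) = 148
205·t² − 296·t + 39 = 0  ⇒  m = 148² − 205·39 = 13909
m = 13909 > 0,  v_rel·d = 148 > 0  ⇒  inside

inside=yes margin=13909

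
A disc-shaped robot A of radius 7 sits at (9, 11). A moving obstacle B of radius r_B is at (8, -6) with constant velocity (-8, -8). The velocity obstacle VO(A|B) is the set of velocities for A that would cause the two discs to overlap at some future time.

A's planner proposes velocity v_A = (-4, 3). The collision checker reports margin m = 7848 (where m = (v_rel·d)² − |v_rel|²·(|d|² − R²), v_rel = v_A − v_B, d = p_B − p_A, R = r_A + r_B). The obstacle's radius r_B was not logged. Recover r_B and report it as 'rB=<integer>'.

m = 7848
d = (-1, -17);  v_rel = (4, 11),  |v_rel|² = 137
v_rel×d = (4)·(-17) − (11)·(-1) = -57
since m = R²·137 − (-57)²:  R² = (3249 + 7848) / 137 = 81
R = √81 = 9  ⇒  r_B = 9 − 7 = 2

rB=2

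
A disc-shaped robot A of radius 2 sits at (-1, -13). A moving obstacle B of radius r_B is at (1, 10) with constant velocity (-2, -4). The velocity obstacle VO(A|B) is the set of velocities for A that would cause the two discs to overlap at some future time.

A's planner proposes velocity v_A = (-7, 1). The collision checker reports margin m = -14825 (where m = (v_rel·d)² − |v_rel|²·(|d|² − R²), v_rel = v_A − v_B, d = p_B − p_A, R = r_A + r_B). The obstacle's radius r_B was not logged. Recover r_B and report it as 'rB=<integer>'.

m = -14825
d = (2, 23);  v_rel = (-5, 5),  |v_rel|² = 50
v_rel×d = (-5)·(23) − (5)·(2) = -125
since m = R²·50 − (-125)²:  R² = (15625 + -14825) / 50 = 16
R = √16 = 4  ⇒  r_B = 4 − 2 = 2

rB=2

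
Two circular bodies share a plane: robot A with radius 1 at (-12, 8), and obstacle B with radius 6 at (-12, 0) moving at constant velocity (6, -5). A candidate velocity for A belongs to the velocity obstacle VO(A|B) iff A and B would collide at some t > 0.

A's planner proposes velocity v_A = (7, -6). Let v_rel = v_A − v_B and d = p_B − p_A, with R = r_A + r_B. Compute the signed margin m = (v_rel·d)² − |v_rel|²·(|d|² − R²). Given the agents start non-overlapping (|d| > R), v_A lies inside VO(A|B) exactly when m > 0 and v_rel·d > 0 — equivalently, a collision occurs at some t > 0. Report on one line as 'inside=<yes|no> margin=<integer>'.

d = (0, -8),  |d|² = 64;  R = 1+6 = 7,  c = 64−7² = 15
v_rel = (1, -1),  |v_rel|² = 2;  v_rel·d = (1)·(0) + (-1)·(-8) = 8
2·t² − 16·t + 15 = 0  ⇒  m = 8² − 2·15 = 34
m = 34 > 0,  v_rel·d = 8 > 0  ⇒  inside

inside=yes margin=34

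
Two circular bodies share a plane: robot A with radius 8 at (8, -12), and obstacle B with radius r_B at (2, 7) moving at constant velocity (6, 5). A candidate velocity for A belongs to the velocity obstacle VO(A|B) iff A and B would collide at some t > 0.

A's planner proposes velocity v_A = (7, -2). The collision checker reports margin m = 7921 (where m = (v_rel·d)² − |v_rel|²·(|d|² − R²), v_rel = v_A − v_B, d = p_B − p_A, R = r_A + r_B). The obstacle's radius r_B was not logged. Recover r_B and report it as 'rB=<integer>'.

m = 7921
d = (-6, 19);  v_rel = (1, -7),  |v_rel|² = 50
v_rel×d = (1)·(19) − (-7)·(-6) = -23
since m = R²·50 − (-23)²:  R² = (529 + 7921) / 50 = 169
R = √169 = 13  ⇒  r_B = 13 − 8 = 5

rB=5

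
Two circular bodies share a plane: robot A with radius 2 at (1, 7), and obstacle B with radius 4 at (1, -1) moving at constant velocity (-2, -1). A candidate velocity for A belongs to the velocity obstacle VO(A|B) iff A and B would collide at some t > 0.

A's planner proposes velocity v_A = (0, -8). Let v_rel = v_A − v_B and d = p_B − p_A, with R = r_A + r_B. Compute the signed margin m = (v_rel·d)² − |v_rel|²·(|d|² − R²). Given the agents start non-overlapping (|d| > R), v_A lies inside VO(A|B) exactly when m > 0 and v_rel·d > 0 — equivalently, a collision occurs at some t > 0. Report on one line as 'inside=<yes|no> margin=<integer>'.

d = (0, -8),  |d|² = 64;  R = 2+4 = 6,  c = 64−6² = 28
v_rel = (2, -7),  |v_rel|² = 53;  v_rel·d = (2)·(0) + (-7)·(-8) = 56
53·t² − 112·t + 28 = 0  ⇒  m = 56² − 53·28 = 1652
m = 1652 > 0,  v_rel·d = 56 > 0  ⇒  inside

inside=yes margin=1652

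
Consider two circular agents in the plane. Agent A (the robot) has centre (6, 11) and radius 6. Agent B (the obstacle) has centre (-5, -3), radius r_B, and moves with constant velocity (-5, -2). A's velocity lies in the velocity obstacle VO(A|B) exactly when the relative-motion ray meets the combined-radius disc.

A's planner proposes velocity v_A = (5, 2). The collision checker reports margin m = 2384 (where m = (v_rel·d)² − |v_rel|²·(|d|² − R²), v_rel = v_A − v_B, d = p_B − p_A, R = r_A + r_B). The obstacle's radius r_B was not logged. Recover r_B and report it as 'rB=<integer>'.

m = 2384
d = (-11, -14);  v_rel = (10, 4),  |v_rel|² = 116
v_rel×d = (10)·(-14) − (4)·(-11) = -96
since m = R²·116 − (-96)²:  R² = (9216 + 2384) / 116 = 100
R = √100 = 10  ⇒  r_B = 10 − 6 = 4

rB=4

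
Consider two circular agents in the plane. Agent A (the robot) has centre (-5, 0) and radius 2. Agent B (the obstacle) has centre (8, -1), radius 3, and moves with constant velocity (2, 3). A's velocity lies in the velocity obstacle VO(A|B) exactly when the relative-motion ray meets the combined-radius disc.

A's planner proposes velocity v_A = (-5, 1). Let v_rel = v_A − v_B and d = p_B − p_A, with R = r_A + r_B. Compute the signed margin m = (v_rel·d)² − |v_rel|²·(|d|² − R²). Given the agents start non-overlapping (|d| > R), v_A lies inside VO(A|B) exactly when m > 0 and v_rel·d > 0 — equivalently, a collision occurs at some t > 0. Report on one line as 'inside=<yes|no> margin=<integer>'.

d = (13, -1),  |d|² = 170;  R = 2+3 = 5,  c = 170−5² = 145
v_rel = (-7, -2),  |v_rel|² = 53;  v_rel·d = (-7)·(13) + (-2)·(-1) = -89
53·t² + 178·t + 145 = 0  ⇒  m = (-89)² − 53·145 = 236
m = 236 > 0,  v_rel·d = -89 < 0  ⇒  outside

inside=no margin=236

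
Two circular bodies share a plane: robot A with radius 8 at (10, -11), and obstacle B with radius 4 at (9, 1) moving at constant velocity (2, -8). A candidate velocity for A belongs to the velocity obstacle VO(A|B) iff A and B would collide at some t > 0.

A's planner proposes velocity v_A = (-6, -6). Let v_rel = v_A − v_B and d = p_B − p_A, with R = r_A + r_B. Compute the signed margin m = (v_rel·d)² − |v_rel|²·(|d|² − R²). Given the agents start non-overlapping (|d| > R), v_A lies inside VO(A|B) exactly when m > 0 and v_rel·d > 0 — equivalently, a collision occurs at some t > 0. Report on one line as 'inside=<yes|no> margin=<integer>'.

d = (-1, 12),  |d|² = 145;  R = 8+4 = 12,  c = 145−12² = 1
v_rel = (-8, 2),  |v_rel|² = 68;  v_rel·d = (-8)·(-1) + (2)·(12) = 32
68·t² − 64·t + 1 = 0  ⇒  m = 32² − 68·1 = 956
m = 956 > 0,  v_rel·d = 32 > 0  ⇒  inside

inside=yes margin=956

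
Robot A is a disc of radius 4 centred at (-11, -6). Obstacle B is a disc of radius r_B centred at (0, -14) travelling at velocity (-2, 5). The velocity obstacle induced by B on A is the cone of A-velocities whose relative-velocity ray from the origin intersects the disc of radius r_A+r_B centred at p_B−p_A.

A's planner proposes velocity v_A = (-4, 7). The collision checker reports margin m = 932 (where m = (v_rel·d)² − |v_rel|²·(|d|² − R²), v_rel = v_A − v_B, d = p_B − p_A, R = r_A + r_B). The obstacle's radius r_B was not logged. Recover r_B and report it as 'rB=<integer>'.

m = 932
d = (11, -8);  v_rel = (-2, 2),  |v_rel|² = 8
v_rel×d = (-2)·(-8) − (2)·(11) = -6
since m = R²·8 − (-6)²:  R² = (36 + 932) / 8 = 121
R = √121 = 11  ⇒  r_B = 11 − 4 = 7

rB=7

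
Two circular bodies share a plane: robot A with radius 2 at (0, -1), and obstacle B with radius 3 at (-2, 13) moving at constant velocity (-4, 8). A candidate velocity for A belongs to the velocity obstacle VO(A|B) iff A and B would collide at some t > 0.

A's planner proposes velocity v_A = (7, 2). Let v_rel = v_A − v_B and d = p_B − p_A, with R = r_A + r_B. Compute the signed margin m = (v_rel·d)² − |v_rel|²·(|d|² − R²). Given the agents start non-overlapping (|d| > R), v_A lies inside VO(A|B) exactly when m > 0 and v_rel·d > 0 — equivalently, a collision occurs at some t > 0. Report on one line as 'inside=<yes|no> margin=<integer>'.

d = (-2, 14),  |d|² = 200;  R = 2+3 = 5,  c = 200−5² = 175
v_rel = (11, -6),  |v_rel|² = 157;  v_rel·d = (11)·(-2) + (-6)·(14) = -106
157·t² + 212·t + 175 = 0  ⇒  m = (-106)² − 157·175 = -16239
m = -16239 < 0,  v_rel·d = -106 < 0  ⇒  outside

inside=no margin=-16239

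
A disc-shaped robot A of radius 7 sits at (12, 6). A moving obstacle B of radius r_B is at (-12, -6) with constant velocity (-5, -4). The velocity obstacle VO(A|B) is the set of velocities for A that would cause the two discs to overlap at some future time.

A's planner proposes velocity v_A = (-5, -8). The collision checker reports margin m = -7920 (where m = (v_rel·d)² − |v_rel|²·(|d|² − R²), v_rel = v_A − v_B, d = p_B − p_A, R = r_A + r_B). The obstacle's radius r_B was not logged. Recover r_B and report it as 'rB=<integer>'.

m = -7920
d = (-24, -12);  v_rel = (0, -4),  |v_rel|² = 16
v_rel×d = (0)·(-12) − (-4)·(-24) = -96
since m = R²·16 − (-96)²:  R² = (9216 + -7920) / 16 = 81
R = √81 = 9  ⇒  r_B = 9 − 7 = 2

rB=2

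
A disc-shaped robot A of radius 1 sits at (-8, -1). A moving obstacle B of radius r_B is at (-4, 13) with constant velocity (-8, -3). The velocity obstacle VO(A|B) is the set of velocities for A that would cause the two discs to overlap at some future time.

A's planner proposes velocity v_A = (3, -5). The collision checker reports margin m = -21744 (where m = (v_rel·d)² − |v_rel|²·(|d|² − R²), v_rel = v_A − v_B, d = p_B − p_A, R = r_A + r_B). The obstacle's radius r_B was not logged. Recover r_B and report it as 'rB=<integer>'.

m = -21744
d = (4, 14);  v_rel = (11, -2),  |v_rel|² = 125
v_rel×d = (11)·(14) − (-2)·(4) = 162
since m = R²·125 − 162²:  R² = (26244 + -21744) / 125 = 36
R = √36 = 6  ⇒  r_B = 6 − 1 = 5

rB=5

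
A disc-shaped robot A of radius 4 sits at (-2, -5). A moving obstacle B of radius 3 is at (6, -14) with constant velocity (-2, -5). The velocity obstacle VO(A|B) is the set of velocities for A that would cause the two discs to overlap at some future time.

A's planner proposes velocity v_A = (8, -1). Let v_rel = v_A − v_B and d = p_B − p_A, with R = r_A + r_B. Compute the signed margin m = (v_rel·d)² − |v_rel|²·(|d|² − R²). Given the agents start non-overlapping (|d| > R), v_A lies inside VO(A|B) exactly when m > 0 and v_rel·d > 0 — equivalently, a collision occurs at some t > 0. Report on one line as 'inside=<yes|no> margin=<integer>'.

d = (8, -9),  |d|² = 145;  R = 4+3 = 7,  c = 145−7² = 96
v_rel = (10, 4),  |v_rel|² = 116;  v_rel·d = (10)·(8) + (4)·(-9) = 44
116·t² − 88·t + 96 = 0  ⇒  m = 44² − 116·96 = -9200
m = -9200 < 0,  v_rel·d = 44 > 0  ⇒  outside

inside=no margin=-9200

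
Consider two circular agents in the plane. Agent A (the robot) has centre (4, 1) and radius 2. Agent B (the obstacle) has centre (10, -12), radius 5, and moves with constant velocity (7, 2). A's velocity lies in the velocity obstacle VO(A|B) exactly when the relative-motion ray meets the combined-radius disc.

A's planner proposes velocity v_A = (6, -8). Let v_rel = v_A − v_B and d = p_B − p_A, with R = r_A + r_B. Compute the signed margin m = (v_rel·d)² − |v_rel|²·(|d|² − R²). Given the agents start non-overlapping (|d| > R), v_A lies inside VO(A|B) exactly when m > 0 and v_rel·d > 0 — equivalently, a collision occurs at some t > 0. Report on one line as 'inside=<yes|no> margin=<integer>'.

d = (6, -13),  |d|² = 205;  R = 2+5 = 7,  c = 205−7² = 156
v_rel = (-1, -10),  |v_rel|² = 101;  v_rel·d = (-1)·(6) + (-10)·(-13) = 124
101·t² − 248·t + 156 = 0  ⇒  m = 124² − 101·156 = -380
m = -380 < 0,  v_rel·d = 124 > 0  ⇒  outside

inside=no margin=-380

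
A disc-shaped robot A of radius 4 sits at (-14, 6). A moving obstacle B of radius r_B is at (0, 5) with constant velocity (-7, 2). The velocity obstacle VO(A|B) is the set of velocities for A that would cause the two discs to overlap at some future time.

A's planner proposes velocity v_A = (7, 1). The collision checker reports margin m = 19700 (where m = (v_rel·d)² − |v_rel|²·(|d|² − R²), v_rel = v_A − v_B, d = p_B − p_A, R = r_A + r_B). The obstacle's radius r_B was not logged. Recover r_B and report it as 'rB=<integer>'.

m = 19700
d = (14, -1);  v_rel = (14, -1),  |v_rel|² = 197
v_rel×d = (14)·(-1) − (-1)·(14) = 0
since m = R²·197 − 0²:  R² = (0 + 19700) / 197 = 100
R = √100 = 10  ⇒  r_B = 10 − 4 = 6

rB=6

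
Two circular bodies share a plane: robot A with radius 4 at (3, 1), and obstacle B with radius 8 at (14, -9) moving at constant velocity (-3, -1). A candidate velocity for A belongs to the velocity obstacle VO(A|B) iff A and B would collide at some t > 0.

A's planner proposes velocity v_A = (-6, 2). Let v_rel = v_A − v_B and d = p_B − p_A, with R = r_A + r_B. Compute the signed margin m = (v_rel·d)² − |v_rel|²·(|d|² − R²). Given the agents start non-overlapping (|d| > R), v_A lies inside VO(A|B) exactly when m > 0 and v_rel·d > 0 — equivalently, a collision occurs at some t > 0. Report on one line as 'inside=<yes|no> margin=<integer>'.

d = (11, -10),  |d|² = 221;  R = 4+8 = 12,  c = 221−12² = 77
v_rel = (-3, 3),  |v_rel|² = 18;  v_rel·d = (-3)·(11) + (3)·(-10) = -63
18·t² + 126·t + 77 = 0  ⇒  m = (-63)² − 18·77 = 2583
m = 2583 > 0,  v_rel·d = -63 < 0  ⇒  outside

inside=no margin=2583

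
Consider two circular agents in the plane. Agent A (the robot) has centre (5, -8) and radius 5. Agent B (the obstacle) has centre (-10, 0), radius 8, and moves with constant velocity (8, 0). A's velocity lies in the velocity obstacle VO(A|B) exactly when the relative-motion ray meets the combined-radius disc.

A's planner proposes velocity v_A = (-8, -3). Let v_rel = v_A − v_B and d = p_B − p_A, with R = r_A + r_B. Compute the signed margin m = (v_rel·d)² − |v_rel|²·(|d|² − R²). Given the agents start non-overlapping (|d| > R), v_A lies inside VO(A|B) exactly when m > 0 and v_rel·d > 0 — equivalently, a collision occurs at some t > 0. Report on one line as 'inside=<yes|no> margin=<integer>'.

d = (-15, 8),  |d|² = 289;  R = 5+8 = 13,  c = 289−13² = 120
v_rel = (-16, -3),  |v_rel|² = 265;  v_rel·d = (-16)·(-15) + (-3)·(8) = 216
265·t² − 432·t + 120 = 0  ⇒  m = 216² − 265·120 = 14856
m = 14856 > 0,  v_rel·d = 216 > 0  ⇒  inside

inside=yes margin=14856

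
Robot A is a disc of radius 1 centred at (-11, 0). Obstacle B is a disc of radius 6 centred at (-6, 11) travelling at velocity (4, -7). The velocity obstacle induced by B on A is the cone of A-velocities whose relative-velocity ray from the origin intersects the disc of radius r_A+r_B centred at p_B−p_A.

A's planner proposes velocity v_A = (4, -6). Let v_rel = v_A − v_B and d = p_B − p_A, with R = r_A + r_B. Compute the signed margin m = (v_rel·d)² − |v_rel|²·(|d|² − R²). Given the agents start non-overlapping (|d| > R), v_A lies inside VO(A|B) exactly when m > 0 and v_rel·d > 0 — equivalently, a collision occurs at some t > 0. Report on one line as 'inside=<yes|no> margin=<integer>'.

d = (5, 11),  |d|² = 146;  R = 1+6 = 7,  c = 146−7² = 97
v_rel = (0, 1),  |v_rel|² = 1;  v_rel·d = (0)·(5) + (1)·(11) = 11
1·t² − 22·t + 97 = 0  ⇒  m = 11² − 1·97 = 24
m = 24 > 0,  v_rel·d = 11 > 0  ⇒  inside

inside=yes margin=24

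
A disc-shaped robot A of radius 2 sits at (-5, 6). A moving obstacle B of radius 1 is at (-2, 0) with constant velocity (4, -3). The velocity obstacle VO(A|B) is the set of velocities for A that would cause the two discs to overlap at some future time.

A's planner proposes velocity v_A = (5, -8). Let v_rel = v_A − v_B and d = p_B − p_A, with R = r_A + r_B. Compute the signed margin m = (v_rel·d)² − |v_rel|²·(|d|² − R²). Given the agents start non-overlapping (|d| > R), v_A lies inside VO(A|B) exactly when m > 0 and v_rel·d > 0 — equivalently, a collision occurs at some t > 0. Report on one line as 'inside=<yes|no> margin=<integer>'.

d = (3, -6),  |d|² = 45;  R = 2+1 = 3,  c = 45−3² = 36
v_rel = (1, -5),  |v_rel|² = 26;  v_rel·d = (1)·(3) + (-5)·(-6) = 33
26·t² − 66·t + 36 = 0  ⇒  m = 33² − 26·36 = 153
m = 153 > 0,  v_rel·d = 33 > 0  ⇒  inside

inside=yes margin=153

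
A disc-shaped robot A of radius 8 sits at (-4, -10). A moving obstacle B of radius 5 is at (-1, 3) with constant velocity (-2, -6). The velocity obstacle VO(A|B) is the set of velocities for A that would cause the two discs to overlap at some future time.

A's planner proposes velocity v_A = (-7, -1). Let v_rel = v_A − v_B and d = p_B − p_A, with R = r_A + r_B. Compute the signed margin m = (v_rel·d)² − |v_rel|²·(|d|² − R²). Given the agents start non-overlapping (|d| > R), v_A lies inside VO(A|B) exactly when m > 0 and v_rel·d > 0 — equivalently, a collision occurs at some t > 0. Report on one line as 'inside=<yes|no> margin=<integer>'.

d = (3, 13),  |d|² = 178;  R = 8+5 = 13,  c = 178−13² = 9
v_rel = (-5, 5),  |v_rel|² = 50;  v_rel·d = (-5)·(3) + (5)·(13) = 50
50·t² − 100·t + 9 = 0  ⇒  m = 50² − 50·9 = 2050
m = 2050 > 0,  v_rel·d = 50 > 0  ⇒  inside

inside=yes margin=2050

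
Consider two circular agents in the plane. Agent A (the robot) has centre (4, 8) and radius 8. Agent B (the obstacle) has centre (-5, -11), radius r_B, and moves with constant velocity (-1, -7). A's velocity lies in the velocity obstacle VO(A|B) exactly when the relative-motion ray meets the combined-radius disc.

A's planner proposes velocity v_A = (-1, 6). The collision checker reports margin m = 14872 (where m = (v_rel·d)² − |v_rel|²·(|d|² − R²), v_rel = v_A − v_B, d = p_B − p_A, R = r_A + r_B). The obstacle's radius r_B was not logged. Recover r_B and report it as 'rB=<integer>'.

m = 14872
d = (-9, -19);  v_rel = (0, 13),  |v_rel|² = 169
v_rel×d = (0)·(-19) − (13)·(-9) = 117
since m = R²·169 − 117²:  R² = (13689 + 14872) / 169 = 169
R = √169 = 13  ⇒  r_B = 13 − 8 = 5

rB=5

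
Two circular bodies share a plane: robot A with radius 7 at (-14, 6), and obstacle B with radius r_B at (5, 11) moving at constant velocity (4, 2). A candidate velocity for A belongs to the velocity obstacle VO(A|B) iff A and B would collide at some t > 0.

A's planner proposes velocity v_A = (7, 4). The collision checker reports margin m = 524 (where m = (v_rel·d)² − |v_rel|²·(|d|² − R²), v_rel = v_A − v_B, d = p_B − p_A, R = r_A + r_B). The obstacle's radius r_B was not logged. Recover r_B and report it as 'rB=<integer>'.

m = 524
d = (19, 5);  v_rel = (3, 2),  |v_rel|² = 13
v_rel×d = (3)·(5) − (2)·(19) = -23
since m = R²·13 − (-23)²:  R² = (529 + 524) / 13 = 81
R = √81 = 9  ⇒  r_B = 9 − 7 = 2

rB=2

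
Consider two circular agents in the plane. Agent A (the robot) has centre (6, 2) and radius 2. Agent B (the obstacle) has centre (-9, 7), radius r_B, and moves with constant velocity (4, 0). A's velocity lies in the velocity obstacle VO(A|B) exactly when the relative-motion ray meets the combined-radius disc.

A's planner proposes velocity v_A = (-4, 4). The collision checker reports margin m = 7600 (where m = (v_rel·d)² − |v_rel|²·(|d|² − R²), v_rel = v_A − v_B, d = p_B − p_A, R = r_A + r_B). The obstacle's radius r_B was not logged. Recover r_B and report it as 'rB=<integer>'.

m = 7600
d = (-15, 5);  v_rel = (-8, 4),  |v_rel|² = 80
v_rel×d = (-8)·(5) − (4)·(-15) = 20
since m = R²·80 − 20²:  R² = (400 + 7600) / 80 = 100
R = √100 = 10  ⇒  r_B = 10 − 2 = 8

rB=8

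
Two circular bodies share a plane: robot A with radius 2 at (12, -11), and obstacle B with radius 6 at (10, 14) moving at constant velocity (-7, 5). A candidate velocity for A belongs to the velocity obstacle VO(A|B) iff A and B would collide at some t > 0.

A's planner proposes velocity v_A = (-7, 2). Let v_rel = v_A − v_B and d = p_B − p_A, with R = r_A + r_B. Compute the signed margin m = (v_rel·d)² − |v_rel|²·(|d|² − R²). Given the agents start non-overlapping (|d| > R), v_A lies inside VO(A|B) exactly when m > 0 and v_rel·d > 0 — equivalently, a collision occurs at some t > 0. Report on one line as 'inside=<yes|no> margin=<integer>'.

d = (-2, 25),  |d|² = 629;  R = 2+6 = 8,  c = 629−8² = 565
v_rel = (0, -3),  |v_rel|² = 9;  v_rel·d = (0)·(-2) + (-3)·(25) = -75
9·t² + 150·t + 565 = 0  ⇒  m = (-75)² − 9·565 = 540
m = 540 > 0,  v_rel·d = -75 < 0  ⇒  outside

inside=no margin=540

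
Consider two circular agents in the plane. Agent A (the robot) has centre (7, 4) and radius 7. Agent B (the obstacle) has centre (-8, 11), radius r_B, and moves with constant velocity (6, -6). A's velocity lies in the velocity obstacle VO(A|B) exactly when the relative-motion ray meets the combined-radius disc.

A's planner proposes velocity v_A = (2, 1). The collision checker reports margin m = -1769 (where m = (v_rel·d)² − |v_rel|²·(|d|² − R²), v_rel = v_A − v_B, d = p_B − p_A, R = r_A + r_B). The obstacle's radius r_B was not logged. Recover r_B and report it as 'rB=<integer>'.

m = -1769
d = (-15, 7);  v_rel = (-4, 7),  |v_rel|² = 65
v_rel×d = (-4)·(7) − (7)·(-15) = 77
since m = R²·65 − 77²:  R² = (5929 + -1769) / 65 = 64
R = √64 = 8  ⇒  r_B = 8 − 7 = 1

rB=1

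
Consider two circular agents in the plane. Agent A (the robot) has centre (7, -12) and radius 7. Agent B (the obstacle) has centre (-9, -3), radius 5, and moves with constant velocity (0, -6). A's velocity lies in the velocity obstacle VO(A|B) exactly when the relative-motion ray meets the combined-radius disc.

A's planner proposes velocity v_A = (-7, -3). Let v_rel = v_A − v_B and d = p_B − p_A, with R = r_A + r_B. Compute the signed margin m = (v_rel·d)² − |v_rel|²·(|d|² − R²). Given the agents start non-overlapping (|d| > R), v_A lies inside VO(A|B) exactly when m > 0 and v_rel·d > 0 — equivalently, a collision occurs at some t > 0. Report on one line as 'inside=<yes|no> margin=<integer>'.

d = (-16, 9),  |d|² = 337;  R = 7+5 = 12,  c = 337−12² = 193
v_rel = (-7, 3),  |v_rel|² = 58;  v_rel·d = (-7)·(-16) + (3)·(9) = 139
58·t² − 278·t + 193 = 0  ⇒  m = 139² − 58·193 = 8127
m = 8127 > 0,  v_rel·d = 139 > 0  ⇒  inside

inside=yes margin=8127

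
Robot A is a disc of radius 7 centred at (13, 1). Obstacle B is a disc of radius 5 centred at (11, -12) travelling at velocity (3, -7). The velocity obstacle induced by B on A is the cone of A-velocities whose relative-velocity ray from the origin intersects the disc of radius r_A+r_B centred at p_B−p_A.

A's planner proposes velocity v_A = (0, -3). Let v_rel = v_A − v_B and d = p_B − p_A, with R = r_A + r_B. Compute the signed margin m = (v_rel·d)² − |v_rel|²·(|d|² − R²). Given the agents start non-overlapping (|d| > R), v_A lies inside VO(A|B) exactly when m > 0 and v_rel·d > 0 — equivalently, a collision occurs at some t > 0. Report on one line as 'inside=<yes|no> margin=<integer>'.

d = (-2, -13),  |d|² = 173;  R = 7+5 = 12,  c = 173−12² = 29
v_rel = (-3, 4),  |v_rel|² = 25;  v_rel·d = (-3)·(-2) + (4)·(-13) = -46
25·t² + 92·t + 29 = 0  ⇒  m = (-46)² − 25·29 = 1391
m = 1391 > 0,  v_rel·d = -46 < 0  ⇒  outside

inside=no margin=1391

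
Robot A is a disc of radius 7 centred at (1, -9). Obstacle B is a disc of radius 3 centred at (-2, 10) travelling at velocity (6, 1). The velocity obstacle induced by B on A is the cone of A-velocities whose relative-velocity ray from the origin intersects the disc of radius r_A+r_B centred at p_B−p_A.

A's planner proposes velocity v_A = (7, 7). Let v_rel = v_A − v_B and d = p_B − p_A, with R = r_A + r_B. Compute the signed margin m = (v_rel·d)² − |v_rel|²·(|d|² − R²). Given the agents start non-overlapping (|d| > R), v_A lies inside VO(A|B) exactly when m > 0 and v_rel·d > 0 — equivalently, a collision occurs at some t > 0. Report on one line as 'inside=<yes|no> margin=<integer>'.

d = (-3, 19),  |d|² = 370;  R = 7+3 = 10,  c = 370−10² = 270
v_rel = (1, 6),  |v_rel|² = 37;  v_rel·d = (1)·(-3) + (6)·(19) = 111
37·t² − 222·t + 270 = 0  ⇒  m = 111² − 37·270 = 2331
m = 2331 > 0,  v_rel·d = 111 > 0  ⇒  inside

inside=yes margin=2331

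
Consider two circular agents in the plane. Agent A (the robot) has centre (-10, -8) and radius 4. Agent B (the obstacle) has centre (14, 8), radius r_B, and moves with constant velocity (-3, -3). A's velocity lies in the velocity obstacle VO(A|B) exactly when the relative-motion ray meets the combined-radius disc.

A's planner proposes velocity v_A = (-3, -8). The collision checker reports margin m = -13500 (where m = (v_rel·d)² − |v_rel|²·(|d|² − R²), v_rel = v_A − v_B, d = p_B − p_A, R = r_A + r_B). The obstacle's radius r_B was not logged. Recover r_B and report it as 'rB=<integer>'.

m = -13500
d = (24, 16);  v_rel = (0, -5),  |v_rel|² = 25
v_rel×d = (0)·(16) − (-5)·(24) = 120
since m = R²·25 − 120²:  R² = (14400 + -13500) / 25 = 36
R = √36 = 6  ⇒  r_B = 6 − 4 = 2

rB=2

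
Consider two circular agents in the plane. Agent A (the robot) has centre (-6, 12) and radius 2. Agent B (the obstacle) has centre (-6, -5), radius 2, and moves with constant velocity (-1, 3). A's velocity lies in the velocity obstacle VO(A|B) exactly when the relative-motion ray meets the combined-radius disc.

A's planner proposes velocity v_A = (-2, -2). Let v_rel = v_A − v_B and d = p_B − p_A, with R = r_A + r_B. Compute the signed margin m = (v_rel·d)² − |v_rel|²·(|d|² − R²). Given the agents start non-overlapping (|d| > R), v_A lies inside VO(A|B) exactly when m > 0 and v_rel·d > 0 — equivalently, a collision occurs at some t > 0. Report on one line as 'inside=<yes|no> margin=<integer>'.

d = (0, -17),  |d|² = 289;  R = 2+2 = 4,  c = 289−4² = 273
v_rel = (-1, -5),  |v_rel|² = 26;  v_rel·d = (-1)·(0) + (-5)·(-17) = 85
26·t² − 170·t + 273 = 0  ⇒  m = 85² − 26·273 = 127
m = 127 > 0,  v_rel·d = 85 > 0  ⇒  inside

inside=yes margin=127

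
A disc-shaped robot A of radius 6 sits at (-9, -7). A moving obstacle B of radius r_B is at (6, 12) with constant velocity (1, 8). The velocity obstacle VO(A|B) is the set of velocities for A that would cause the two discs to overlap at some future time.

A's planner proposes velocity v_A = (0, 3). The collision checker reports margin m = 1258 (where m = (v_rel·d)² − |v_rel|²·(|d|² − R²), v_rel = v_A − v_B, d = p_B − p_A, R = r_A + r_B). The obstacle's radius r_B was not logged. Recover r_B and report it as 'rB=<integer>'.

m = 1258
d = (15, 19);  v_rel = (-1, -5),  |v_rel|² = 26
v_rel×d = (-1)·(19) − (-5)·(15) = 56
since m = R²·26 − 56²:  R² = (3136 + 1258) / 26 = 169
R = √169 = 13  ⇒  r_B = 13 − 6 = 7

rB=7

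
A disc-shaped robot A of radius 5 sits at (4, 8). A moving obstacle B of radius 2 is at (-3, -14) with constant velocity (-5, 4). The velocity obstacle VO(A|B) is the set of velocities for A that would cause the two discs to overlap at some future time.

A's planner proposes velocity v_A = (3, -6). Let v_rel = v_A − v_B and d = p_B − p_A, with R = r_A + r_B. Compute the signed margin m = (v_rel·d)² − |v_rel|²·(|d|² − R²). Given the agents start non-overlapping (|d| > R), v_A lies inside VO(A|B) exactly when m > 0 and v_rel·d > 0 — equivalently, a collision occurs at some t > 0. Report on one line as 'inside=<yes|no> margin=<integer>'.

d = (-7, -22),  |d|² = 533;  R = 5+2 = 7,  c = 533−7² = 484
v_rel = (8, -10),  |v_rel|² = 164;  v_rel·d = (8)·(-7) + (-10)·(-22) = 164
164·t² − 328·t + 484 = 0  ⇒  m = 164² − 164·484 = -52480
m = -52480 < 0,  v_rel·d = 164 > 0  ⇒  outside

inside=no margin=-52480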